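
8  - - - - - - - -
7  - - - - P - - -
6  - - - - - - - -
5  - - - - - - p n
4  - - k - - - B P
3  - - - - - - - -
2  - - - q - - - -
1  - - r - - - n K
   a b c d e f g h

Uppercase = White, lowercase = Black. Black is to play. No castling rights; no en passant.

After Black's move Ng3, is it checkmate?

yes

After Ng3: white king on h1; in check: yes, from the black knight on g3.
King squares — g1: attacked by Rc1; g2: attacked by Qd2; h2: attacked by Qd2.
White has no legal moves → checkmate.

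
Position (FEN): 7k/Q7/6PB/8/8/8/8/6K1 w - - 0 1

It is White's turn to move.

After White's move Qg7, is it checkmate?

After Qg7: black king on h8; in check: yes, from the white queen on g7.
King squares — g7: attacked by Bh6; h7: attacked by Pg6; g8: attacked by Qg7.
Black has no legal moves → checkmate.

yes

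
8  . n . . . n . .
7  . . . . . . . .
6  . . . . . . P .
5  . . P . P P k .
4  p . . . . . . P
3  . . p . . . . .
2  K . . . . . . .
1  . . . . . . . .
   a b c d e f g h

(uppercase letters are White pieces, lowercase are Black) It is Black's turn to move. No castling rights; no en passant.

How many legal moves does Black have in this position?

6

Black to move; king on g5.
In check: yes, from the white pawn on h4.
Legal moves: Kh6, Kh5, Kxf5, Kxh4, Kg4, Kf4.
Count: 6.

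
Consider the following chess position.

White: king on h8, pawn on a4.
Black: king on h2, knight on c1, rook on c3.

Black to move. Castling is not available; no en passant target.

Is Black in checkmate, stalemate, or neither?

neither

Black to move; black king on h2.
In check: no.
Legal moves for Black include: Rc8+, Rc7, Rc6, Rc5, Rc4, Rh3+, Rg3, Rf3, Re3, Rd3, Rb3, Ra3, Rc2, Kh3, Kg3, Kg2, Kh1, Kg1, ... (list truncated; more exist).
Black has legal moves and is not in check → neither.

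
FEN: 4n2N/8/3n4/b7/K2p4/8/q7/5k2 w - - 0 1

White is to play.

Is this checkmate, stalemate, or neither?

checkmate

White to move; white king on a4.
In check: yes, from the black queen on a2.
King squares — a3: attacked by Qa2; b3: attacked by Qa2; b4: attacked by Ba5; a5: attacked by Qa2; b5: attacked by Nd6.
Legal moves for White: none.
In check with no legal moves → checkmate.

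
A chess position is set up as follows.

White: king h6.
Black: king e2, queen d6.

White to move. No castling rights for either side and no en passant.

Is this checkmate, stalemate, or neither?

White to move; white king on h6.
In check: yes, from the black queen on d6.
Legal moves for White: Kh7, Kg7, Kh5, Kg5.
White is in check but has 4 legal moves → neither.

neither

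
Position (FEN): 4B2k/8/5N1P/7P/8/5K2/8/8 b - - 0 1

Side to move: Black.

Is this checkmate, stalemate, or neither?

stalemate

Black to move; black king on h8.
In check: no.
King squares — g7: attacked by Ph6; h7: attacked by Nf6; g8: attacked by Nf6.
Legal moves for Black: none.
Not in check and no legal moves → stalemate.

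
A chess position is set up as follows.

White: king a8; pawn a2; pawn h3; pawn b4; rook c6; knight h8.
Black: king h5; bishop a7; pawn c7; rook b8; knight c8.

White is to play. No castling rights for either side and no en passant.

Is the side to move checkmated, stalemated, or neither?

checkmate

White to move; white king on a8.
In check: yes, from the black rook on b8.
King squares — a7: attacked by Nc8; b7: attacked by Rb8; b8: attacked by Ba7.
Legal moves for White: none.
In check with no legal moves → checkmate.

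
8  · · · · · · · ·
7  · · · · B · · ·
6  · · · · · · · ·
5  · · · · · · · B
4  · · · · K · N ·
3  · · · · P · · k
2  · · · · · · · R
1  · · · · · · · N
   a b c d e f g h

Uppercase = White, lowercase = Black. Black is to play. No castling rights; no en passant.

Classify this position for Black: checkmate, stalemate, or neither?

Black to move; black king on h3.
In check: yes, from the white rook on h2.
King squares — g2: attacked by Rh2; h2: attacked by Ng4; g3: attacked by Nh1; g4: attacked by Bh5; h4: attacked by Rh2.
Legal moves for Black: none.
In check with no legal moves → checkmate.

checkmate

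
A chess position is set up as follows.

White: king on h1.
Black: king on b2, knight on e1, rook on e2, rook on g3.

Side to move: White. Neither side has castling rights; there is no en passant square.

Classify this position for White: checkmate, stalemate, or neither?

stalemate

White to move; white king on h1.
In check: no.
King squares — g1: attacked by Rg3; g2: attacked by Ne1; h2: attacked by Re2.
Legal moves for White: none.
Not in check and no legal moves → stalemate.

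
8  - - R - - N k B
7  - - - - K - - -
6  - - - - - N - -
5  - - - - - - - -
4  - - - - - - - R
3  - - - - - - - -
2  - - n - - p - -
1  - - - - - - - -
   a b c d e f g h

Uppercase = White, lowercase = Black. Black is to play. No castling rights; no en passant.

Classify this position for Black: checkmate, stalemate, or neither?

checkmate

Black to move; black king on g8.
In check: yes, from the white knight on f6.
King squares — f7: attacked by Ke7; g7: attacked by Bh8; h7: attacked by Rh4; f8: attacked by Ke7; h8: attacked by Rh4.
Legal moves for Black: none.
In check with no legal moves → checkmate.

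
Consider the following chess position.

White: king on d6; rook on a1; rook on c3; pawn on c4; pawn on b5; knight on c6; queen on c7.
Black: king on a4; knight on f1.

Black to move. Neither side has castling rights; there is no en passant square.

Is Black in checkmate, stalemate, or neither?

checkmate

Black to move; black king on a4.
In check: yes, from the white rook on a1.
King squares — a3: attacked by Ra1; b3: attacked by Rc3; b4: attacked by Nc6; a5: attacked by Ra1; b5: attacked by Pc4.
Legal moves for Black: none.
In check with no legal moves → checkmate.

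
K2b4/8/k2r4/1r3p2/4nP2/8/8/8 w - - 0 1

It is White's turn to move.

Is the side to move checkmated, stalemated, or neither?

White to move; white king on a8.
In check: no.
King squares — a7: attacked by Ka6; b7: attacked by Rb5; b8: attacked by Rb5.
Legal moves for White: none.
Not in check and no legal moves → stalemate.

stalemate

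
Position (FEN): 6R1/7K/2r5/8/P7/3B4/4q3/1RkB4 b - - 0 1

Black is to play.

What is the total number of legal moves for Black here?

1

Black to move; king on c1.
In check: yes, from the white rook on b1.
Legal moves: Kd2.
Count: 1.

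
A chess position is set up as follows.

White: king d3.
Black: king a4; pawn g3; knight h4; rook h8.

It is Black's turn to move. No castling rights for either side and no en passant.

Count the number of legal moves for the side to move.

Black to move; king on a4.
In check: no.
Legal moves: Rg8, Rf8, Re8, Rd8+, Rc8, Rb8, Ra8, Rh7, Rh6, Rh5, Ng6, Nf5, Nf3, Ng2, Kb5, Ka5, Kb4, Kb3, Ka3, g2.
Count: 20.

20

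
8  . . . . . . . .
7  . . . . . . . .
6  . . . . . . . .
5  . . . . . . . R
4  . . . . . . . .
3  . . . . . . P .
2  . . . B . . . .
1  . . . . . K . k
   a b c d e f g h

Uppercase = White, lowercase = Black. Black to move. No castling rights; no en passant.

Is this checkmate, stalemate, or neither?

Black to move; black king on h1.
In check: yes, from the white rook on h5.
King squares — g1: attacked by Kf1; g2: attacked by Kf1; h2: attacked by Rh5.
Legal moves for Black: none.
In check with no legal moves → checkmate.

checkmate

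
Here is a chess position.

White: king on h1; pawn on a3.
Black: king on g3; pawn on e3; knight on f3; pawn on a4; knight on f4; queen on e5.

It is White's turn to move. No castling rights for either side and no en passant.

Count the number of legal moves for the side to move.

White to move; king on h1.
In check: no.
Legal moves: none.
Count: 0.

0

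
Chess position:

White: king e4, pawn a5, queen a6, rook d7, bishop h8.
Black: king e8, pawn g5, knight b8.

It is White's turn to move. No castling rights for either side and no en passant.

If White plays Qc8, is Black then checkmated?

After Qc8: black king on e8; in check: yes, from the white queen on c8.
King squares — d7: attacked by Qc8; e7: attacked by Rd7; f7: attacked by Rd7; d8: attacked by Rd7; f8: attacked by Qc8.
Black has no legal moves → checkmate.

yes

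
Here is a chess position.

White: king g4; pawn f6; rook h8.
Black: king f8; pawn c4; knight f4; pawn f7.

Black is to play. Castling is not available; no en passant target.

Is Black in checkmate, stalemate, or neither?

checkmate

Black to move; black king on f8.
In check: yes, from the white rook on h8.
King squares — e7: attacked by Pf6; f7: own pawn; g7: attacked by Pf6; e8: attacked by Rh8; g8: attacked by Rh8.
Legal moves for Black: none.
In check with no legal moves → checkmate.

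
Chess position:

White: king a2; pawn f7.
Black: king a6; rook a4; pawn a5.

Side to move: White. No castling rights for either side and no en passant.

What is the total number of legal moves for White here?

White to move; king on a2.
In check: yes, from the black rook on a4.
Legal moves: Kb3, Kb2, Kb1.
Count: 3.

3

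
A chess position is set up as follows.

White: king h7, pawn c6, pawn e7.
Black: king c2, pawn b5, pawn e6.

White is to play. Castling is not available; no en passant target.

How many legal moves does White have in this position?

10

White to move; king on h7.
In check: no.
Legal moves: Kh8, Kg8, Kg7, Kh6, Kg6, e8=Q, e8=R, e8=B, e8=N, c7.
Count: 10.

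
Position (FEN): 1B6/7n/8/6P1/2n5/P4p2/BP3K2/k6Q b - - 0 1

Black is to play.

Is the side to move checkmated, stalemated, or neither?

Black to move; black king on a1.
In check: yes, from the white queen on h1.
Legal moves for Black: Kxb2, Kxa2.
Black is in check but has 2 legal moves → neither.

neither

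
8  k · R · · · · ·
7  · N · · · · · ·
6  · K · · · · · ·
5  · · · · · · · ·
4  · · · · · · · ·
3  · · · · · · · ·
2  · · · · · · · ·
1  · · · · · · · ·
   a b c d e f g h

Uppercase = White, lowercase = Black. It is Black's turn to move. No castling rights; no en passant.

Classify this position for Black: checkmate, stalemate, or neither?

Black to move; black king on a8.
In check: yes, from the white rook on c8.
King squares — a7: attacked by Kb6; b7: attacked by Kb6; b8: attacked by Rc8.
Legal moves for Black: none.
In check with no legal moves → checkmate.

checkmate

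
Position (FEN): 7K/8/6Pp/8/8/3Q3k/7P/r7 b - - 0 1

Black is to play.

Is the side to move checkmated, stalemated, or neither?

neither

Black to move; black king on h3.
In check: yes, from the white queen on d3.
King squares — g2: available; h2: available; g3: attacked by Ph2; g4: available; h4: available.
Legal moves for Black: Kh4, Kg4, Kxh2, Kg2.
Black is in check but has 4 legal moves → neither.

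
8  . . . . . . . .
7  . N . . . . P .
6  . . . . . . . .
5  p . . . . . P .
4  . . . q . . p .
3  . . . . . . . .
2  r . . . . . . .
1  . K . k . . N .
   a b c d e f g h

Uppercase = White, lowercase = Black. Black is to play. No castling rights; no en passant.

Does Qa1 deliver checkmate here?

yes

After Qa1: white king on b1; in check: yes, from the black queen on a1.
King squares — a1: attacked by Ra2; c1: attacked by Qa1; a2: attacked by Qa1; b2: attacked by Qa1; c2: attacked by Kd1.
White has no legal moves → checkmate.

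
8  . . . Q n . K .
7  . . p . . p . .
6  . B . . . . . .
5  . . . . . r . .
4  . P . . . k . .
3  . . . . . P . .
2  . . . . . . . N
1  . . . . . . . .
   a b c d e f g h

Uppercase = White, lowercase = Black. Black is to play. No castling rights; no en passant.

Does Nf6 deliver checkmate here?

no

After Nf6: white king on g8; in check: yes, from the black knight on f6.
White has 5 legal replies: Kh8, Kf8, Kg7, Kxf7, Qxf6.
In check but a legal move exists → not checkmate.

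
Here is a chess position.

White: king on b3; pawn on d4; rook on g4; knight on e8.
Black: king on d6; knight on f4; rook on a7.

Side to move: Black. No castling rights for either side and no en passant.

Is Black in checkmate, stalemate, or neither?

neither

Black to move; black king on d6.
In check: yes, from the white knight on e8.
Legal moves for Black: Ke7, Kd7, Ke6, Kc6, Kd5.
Black is in check but has 5 legal moves → neither.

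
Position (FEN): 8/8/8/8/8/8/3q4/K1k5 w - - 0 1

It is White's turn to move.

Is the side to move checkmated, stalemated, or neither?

White to move; white king on a1.
In check: no.
King squares — b1: attacked by Kc1; a2: attacked by Qd2; b2: attacked by Kc1.
Legal moves for White: none.
Not in check and no legal moves → stalemate.

stalemate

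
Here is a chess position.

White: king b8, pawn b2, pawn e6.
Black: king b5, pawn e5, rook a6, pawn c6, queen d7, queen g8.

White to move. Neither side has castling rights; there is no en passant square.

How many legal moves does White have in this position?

White to move; king on b8.
In check: yes, from the black queen on g8.
Legal moves: none.
Count: 0.

0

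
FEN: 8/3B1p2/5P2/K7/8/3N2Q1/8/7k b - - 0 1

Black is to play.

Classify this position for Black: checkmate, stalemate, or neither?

Black to move; black king on h1.
In check: no.
King squares — g1: attacked by Qg3; g2: attacked by Qg3; h2: attacked by Qg3.
Legal moves for Black: none.
Not in check and no legal moves → stalemate.

stalemate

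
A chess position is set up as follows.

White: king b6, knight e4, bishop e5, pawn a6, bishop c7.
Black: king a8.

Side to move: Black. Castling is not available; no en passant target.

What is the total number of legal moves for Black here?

Black to move; king on a8.
In check: no.
Legal moves: none.
Count: 0.

0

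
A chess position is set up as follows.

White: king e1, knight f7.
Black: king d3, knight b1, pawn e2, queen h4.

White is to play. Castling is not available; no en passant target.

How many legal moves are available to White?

0

White to move; king on e1.
In check: yes, from the black queen on h4.
Legal moves: none.
Count: 0.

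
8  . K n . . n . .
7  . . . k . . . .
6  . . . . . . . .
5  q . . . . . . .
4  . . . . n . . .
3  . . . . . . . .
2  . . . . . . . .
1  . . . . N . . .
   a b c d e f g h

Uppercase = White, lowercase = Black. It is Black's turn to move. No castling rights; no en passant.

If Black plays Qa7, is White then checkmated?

yes

After Qa7: white king on b8; in check: yes, from the black queen on a7.
King squares — a7: attacked by Nc8; b7: attacked by Qa7; c7: attacked by Qa7; a8: attacked by Qa7; c8: attacked by Kd7.
White has no legal moves → checkmate.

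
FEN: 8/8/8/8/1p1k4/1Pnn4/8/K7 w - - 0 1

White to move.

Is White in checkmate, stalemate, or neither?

stalemate

White to move; white king on a1.
In check: no.
King squares — b1: attacked by Nc3; a2: attacked by Nc3; b2: attacked by Nd3.
Legal moves for White: none.
Not in check and no legal moves → stalemate.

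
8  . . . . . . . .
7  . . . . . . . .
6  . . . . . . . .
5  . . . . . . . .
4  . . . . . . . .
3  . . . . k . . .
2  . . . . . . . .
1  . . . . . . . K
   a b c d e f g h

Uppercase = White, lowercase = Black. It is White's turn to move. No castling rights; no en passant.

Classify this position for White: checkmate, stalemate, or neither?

neither

White to move; white king on h1.
In check: no.
Legal moves for White: Kh2, Kg2, Kg1.
White has 3 legal moves and is not in check → neither.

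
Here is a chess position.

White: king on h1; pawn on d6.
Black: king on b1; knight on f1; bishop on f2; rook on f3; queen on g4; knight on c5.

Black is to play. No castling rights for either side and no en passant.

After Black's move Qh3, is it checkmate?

After Qh3: white king on h1; in check: yes, from the black queen on h3.
King squares — g1: attacked by Bf2; g2: attacked by Qh3; h2: attacked by Nf1.
White has no legal moves → checkmate.

yes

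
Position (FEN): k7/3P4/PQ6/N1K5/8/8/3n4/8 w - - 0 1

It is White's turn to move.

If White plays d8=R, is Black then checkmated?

After d8=R: black king on a8; in check: yes, from the white rook on d8.
King squares — a7: attacked by Qb6; b7: attacked by Na5; b8: attacked by Qb6.
Black has no legal moves → checkmate.

yes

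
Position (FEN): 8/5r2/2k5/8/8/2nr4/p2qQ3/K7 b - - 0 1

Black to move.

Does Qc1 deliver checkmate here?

yes

After Qc1: white king on a1; in check: yes, from the black queen on c1.
King squares — b1: attacked by Qc1; a2: attacked by Nc3; b2: attacked by Qc1.
White has no legal moves → checkmate.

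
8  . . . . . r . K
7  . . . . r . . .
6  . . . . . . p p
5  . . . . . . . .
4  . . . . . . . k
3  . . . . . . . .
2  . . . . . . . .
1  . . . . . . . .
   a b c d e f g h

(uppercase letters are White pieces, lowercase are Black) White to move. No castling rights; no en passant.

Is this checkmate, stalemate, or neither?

White to move; white king on h8.
In check: yes, from the black rook on f8.
King squares — g7: attacked by Re7; h7: attacked by Re7; g8: attacked by Rf8.
Legal moves for White: none.
In check with no legal moves → checkmate.

checkmate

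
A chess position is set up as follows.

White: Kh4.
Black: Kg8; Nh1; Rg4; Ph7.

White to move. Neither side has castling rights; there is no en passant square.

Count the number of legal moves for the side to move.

White to move; king on h4.
In check: yes, from the black rook on g4.
Legal moves: Kh5, Kxg4, Kh3.
Count: 3.

3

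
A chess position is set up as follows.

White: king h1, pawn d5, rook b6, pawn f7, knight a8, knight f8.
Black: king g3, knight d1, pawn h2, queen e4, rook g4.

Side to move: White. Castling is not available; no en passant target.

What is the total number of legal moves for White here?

0

White to move; king on h1.
In check: yes, from the black queen on e4.
Legal moves: none.
Count: 0.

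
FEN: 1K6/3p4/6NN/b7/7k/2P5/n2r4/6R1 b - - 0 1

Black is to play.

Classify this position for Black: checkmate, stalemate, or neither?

Black to move; black king on h4.
In check: yes, from the white knight on g6.
Legal moves for Black: Kh5, Kh3.
Black is in check but has 2 legal moves → neither.

neither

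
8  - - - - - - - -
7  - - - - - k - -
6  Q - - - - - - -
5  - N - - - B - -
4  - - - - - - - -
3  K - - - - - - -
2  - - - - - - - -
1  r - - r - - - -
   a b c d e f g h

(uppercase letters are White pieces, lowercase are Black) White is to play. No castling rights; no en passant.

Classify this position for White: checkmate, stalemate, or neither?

White to move; white king on a3.
In check: yes, from the black rook on a1.
King squares — a2: attacked by Ra1; b2: available; b3: available; a4: attacked by Ra1; b4: available.
Legal moves for White: Kb4, Kb3, Kb2.
White is in check but has 3 legal moves → neither.

neither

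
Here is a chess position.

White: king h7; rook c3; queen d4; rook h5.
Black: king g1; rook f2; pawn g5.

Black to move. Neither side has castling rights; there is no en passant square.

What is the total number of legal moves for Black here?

Black to move; king on g1.
In check: no.
Legal moves: Kg2, Kf1, g4.
Count: 3.

3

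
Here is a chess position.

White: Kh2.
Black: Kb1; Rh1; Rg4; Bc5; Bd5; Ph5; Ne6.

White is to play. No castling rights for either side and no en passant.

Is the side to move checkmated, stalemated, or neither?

checkmate

White to move; white king on h2.
In check: yes, from the black rook on h1.
King squares — g1: attacked by Rh1; h1: attacked by Bd5; g2: attacked by Rg4; g3: attacked by Rg4; h3: attacked by Rh1.
Legal moves for White: none.
In check with no legal moves → checkmate.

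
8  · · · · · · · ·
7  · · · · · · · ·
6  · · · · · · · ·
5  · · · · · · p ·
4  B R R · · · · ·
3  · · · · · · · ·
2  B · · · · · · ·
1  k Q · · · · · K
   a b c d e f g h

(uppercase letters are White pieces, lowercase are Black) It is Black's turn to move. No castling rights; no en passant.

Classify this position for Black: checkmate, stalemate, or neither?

Black to move; black king on a1.
In check: yes, from the white queen on b1.
King squares — b1: attacked by Ba2; a2: attacked by Qb1; b2: attacked by Qb1.
Legal moves for Black: none.
In check with no legal moves → checkmate.

checkmate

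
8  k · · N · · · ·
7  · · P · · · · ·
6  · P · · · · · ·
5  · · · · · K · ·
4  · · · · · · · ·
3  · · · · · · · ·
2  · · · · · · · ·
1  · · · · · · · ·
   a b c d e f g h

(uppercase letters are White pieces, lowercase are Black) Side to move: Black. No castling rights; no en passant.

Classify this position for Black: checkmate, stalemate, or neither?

stalemate

Black to move; black king on a8.
In check: no.
King squares — a7: attacked by Pb6; b7: attacked by Nd8; b8: attacked by Pc7.
Legal moves for Black: none.
Not in check and no legal moves → stalemate.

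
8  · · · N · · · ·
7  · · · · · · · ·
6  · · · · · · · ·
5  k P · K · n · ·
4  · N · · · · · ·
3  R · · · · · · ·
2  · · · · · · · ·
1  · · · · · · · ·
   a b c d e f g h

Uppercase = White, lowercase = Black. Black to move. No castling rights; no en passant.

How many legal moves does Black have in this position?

Black to move; king on a5.
In check: yes, from the white rook on a3.
Legal moves: Kb6, Kxb5, Kxb4.
Count: 3.

3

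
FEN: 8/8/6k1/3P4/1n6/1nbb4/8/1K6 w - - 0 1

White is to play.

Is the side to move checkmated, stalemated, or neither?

White to move; white king on b1.
In check: yes, from the black bishop on d3.
King squares — a1: attacked by Nb3; c1: attacked by Nb3; a2: attacked by Nb4; b2: attacked by Bc3; c2: attacked by Bd3.
Legal moves for White: none.
In check with no legal moves → checkmate.

checkmate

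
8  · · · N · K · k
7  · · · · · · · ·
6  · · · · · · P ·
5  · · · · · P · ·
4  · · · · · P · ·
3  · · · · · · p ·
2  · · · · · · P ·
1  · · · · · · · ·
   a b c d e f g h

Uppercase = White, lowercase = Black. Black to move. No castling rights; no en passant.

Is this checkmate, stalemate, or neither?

stalemate

Black to move; black king on h8.
In check: no.
King squares — g7: attacked by Kf8; h7: attacked by Pg6; g8: attacked by Kf8.
Legal moves for Black: none.
Not in check and no legal moves → stalemate.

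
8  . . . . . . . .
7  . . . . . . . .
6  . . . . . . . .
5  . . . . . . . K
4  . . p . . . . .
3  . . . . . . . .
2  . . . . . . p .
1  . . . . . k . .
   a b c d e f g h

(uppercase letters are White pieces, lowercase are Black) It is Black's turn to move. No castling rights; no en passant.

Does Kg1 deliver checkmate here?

After Kg1: white king on h5; in check: no.
White is not in check, so this cannot be checkmate.

no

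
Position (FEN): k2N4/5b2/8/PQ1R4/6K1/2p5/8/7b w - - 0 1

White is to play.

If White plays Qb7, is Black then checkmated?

yes

After Qb7: black king on a8; in check: yes, from the white queen on b7.
King squares — a7: attacked by Qb7; b7: attacked by Nd8; b8: attacked by Qb7.
Black has no legal moves → checkmate.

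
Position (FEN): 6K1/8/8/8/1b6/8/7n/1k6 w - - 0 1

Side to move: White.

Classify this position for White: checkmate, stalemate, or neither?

White to move; white king on g8.
In check: no.
Legal moves for White: Kh8, Kh7, Kg7, Kf7.
White has 4 legal moves and is not in check → neither.

neither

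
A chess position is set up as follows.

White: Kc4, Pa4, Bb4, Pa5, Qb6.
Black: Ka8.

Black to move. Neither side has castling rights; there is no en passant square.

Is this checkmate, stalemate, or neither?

Black to move; black king on a8.
In check: no.
King squares — a7: attacked by Qb6; b7: attacked by Qb6; b8: attacked by Qb6.
Legal moves for Black: none.
Not in check and no legal moves → stalemate.

stalemate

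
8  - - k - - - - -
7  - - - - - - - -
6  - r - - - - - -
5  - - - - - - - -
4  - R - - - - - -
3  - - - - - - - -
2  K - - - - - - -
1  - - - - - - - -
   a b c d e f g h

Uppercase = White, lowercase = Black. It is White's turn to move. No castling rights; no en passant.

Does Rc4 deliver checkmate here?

no

After Rc4: black king on c8; in check: yes, from the white rook on c4.
Black has 5 legal replies: Kd8, Kb8, Kd7, Kb7, Rc6.
In check but a legal move exists → not checkmate.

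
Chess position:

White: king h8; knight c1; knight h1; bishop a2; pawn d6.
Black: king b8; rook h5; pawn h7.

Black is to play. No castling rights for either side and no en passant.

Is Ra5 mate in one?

After Ra5: white king on h8; in check: no.
White is not in check, so this cannot be checkmate.

no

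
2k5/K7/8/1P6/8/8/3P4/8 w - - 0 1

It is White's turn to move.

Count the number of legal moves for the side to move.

White to move; king on a7.
In check: no.
Legal moves: Ka8, Kb6, Ka6, b6, d3, d4.
Count: 6.

6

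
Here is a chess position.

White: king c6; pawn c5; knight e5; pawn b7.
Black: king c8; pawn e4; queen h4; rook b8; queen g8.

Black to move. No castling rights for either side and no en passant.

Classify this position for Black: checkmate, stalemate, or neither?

neither

Black to move; black king on c8.
In check: yes, from the white pawn on b7.
Legal moves for Black: Kd8, Rxb7.
Black is in check but has 2 legal moves → neither.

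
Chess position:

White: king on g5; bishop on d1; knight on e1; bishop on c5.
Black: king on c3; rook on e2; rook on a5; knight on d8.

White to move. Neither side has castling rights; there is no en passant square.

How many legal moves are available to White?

White to move; king on g5.
In check: no.
Legal moves: Kh6, Kg6, Kf6, Kh5, Kf5, Kh4, Kg4, Kf4, Nf3, Nd3, Ng2, Nc2, Ba4, Bb3, Bxe2, Bc2.
Count: 16.

16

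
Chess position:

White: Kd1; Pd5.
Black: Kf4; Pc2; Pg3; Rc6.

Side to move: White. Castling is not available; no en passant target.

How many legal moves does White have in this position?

4

White to move; king on d1.
In check: yes, from the black pawn on c2.
Legal moves: Ke2, Kd2, Ke1, Kc1.
Count: 4.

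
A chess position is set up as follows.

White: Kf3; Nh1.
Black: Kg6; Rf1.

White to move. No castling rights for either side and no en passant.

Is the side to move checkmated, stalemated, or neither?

neither

White to move; white king on f3.
In check: yes, from the black rook on f1.
King squares — e2: available; f2: attacked by Rf1; g2: available; e3: available; g3: available; e4: available; f4: attacked by Rf1; g4: available.
Legal moves for White: Kg4, Ke4, Kg3, Ke3, Kg2, Ke2, Nf2.
White is in check but has 7 legal moves → neither.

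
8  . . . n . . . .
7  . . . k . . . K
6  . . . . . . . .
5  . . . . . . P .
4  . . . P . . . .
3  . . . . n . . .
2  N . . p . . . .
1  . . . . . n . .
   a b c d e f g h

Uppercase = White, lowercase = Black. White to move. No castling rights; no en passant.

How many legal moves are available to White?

10

White to move; king on h7.
In check: no.
Legal moves: Kh8, Kg8, Kg7, Kh6, Kg6, Nb4, Nc3, Nc1, g6, d5.
Count: 10.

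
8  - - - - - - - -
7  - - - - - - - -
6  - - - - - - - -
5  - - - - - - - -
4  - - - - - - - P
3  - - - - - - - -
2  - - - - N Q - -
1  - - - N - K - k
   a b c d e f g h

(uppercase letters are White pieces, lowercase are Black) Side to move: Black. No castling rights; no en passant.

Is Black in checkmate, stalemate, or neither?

stalemate

Black to move; black king on h1.
In check: no.
King squares — g1: attacked by Kf1; g2: attacked by Kf1; h2: attacked by Qf2.
Legal moves for Black: none.
Not in check and no legal moves → stalemate.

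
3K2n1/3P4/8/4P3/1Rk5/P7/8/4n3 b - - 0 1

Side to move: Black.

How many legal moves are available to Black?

4

Black to move; king on c4.
In check: yes, from the white rook on b4.
Legal moves: Kd5, Kc5, Kd3, Kc3.
Count: 4.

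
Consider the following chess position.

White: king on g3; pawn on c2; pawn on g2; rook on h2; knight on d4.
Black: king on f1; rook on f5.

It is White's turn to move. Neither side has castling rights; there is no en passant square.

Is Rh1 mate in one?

yes

After Rh1: black king on f1; in check: yes, from the white rook on h1.
King squares — e1: attacked by Rh1; g1: attacked by Rh1; e2: attacked by Nd4; f2: attacked by Kg3; g2: attacked by Kg3.
Black has no legal moves → checkmate.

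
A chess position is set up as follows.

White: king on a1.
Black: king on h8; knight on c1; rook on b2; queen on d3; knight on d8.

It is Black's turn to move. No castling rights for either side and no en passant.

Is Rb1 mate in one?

After Rb1: white king on a1; in check: yes, from the black rook on b1.
King squares — b1: attacked by Qd3; a2: attacked by Nc1; b2: attacked by Rb1.
White has no legal moves → checkmate.

yes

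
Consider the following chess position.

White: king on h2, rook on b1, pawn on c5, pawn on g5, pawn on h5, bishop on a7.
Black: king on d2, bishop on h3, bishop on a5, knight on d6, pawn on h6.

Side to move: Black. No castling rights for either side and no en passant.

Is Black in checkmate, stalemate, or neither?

neither

Black to move; black king on d2.
In check: no.
Legal moves for Black include: Ne8, Nc8, Nf7, Nb7, Nf5, Nb5, Ne4, Nc4, Bd8, Bc7, Bb6, Bb4, Bc3, Bc8, Bd7, Be6, Bf5, Bg4, ... (list truncated; more exist).
Black has legal moves and is not in check → neither.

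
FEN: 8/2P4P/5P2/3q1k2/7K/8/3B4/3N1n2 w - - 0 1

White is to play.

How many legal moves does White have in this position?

24

White to move; king on h4.
In check: no.
Legal moves: Kh5, Kh3, Bh6, Bg5, Ba5, Bf4, Bb4, Be3, Bc3, Be1, Bc1, Ne3+, Nc3, Nf2, Nb2, h8=Q, h8=R, h8=B, h8=N, c8=Q+, c8=R, c8=B+, c8=N, f7.
Count: 24.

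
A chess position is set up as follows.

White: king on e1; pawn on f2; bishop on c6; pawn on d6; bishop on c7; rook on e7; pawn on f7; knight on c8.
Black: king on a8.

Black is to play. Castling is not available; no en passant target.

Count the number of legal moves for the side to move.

0

Black to move; king on a8.
In check: yes, from the white bishop on c6.
Legal moves: none.
Count: 0.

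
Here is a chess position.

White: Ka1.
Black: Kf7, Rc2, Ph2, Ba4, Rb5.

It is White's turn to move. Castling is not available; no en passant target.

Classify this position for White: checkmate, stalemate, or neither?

White to move; white king on a1.
In check: no.
King squares — b1: attacked by Rb5; a2: attacked by Rc2; b2: attacked by Rc2.
Legal moves for White: none.
Not in check and no legal moves → stalemate.

stalemate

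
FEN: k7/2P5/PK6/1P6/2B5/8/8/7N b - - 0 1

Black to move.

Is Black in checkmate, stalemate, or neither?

stalemate

Black to move; black king on a8.
In check: no.
King squares — a7: attacked by Kb6; b7: attacked by Pa6; b8: attacked by Pc7.
Legal moves for Black: none.
Not in check and no legal moves → stalemate.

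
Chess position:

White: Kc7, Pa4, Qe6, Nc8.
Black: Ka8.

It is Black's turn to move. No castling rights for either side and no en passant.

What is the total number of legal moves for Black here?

0

Black to move; king on a8.
In check: no.
Legal moves: none.
Count: 0.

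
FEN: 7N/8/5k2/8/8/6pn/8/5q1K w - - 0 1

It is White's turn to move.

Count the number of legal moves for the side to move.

White to move; king on h1.
In check: yes, from the black queen on f1.
Legal moves: none.
Count: 0.

0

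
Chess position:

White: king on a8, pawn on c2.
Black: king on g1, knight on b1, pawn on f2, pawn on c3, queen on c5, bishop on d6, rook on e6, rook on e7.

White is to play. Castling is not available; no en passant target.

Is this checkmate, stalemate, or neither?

stalemate

White to move; white king on a8.
In check: no.
King squares — a7: attacked by Qc5; b7: attacked by Re7; b8: attacked by Bd6.
Legal moves for White: none.
Not in check and no legal moves → stalemate.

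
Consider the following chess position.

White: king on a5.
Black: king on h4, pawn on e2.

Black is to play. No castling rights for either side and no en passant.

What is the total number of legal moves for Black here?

Black to move; king on h4.
In check: no.
Legal moves: Kh5, Kg5, Kg4, Kh3, Kg3, e1=Q+, e1=R, e1=B+, e1=N.
Count: 9.

9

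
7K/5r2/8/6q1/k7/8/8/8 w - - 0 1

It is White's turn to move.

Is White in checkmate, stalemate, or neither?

White to move; white king on h8.
In check: no.
King squares — g7: attacked by Qg5; h7: attacked by Rf7; g8: attacked by Qg5.
Legal moves for White: none.
Not in check and no legal moves → stalemate.

stalemate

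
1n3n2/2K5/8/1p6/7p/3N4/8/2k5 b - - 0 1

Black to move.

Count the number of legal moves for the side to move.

Black to move; king on c1.
In check: yes, from the white knight on d3.
Legal moves: Kd2, Kc2, Kd1, Kb1.
Count: 4.

4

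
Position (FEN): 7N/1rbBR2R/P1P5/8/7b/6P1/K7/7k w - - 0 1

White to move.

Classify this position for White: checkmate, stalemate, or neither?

neither

White to move; white king on a2.
In check: no.
Legal moves for White include: Nf7, Ng6, Rhg7, Rhf7, Rh6, Rh5, Rxh4+, Re8, Reg7, Ref7, Re6, Re5, Re4, Re3, Re2, Re1+, Be8, Bc8, ... (list truncated; more exist).
White has legal moves and is not in check → neither.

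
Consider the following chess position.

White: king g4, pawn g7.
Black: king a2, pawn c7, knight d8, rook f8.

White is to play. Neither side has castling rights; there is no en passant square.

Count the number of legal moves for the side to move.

White to move; king on g4.
In check: no.
Legal moves: Kh5, Kg5, Kh4, Kh3, Kg3, gxf8=Q, gxf8=R, gxf8=B, gxf8=N, g8=Q+, g8=R, g8=B+, g8=N.
Count: 13.

13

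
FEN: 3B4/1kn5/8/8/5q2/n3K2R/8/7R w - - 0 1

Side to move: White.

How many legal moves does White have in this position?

White to move; king on e3.
In check: yes, from the black queen on f4.
Legal moves: Kxf4, Kd3, Ke2.
Count: 3.

3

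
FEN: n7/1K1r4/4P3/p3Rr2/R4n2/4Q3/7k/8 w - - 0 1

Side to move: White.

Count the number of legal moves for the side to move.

White to move; king on b7.
In check: yes, from the black rook on d7.
Legal moves: Kc8, Kb8, Kxa8, Kc6, Ka6, exd7.
Count: 6.

6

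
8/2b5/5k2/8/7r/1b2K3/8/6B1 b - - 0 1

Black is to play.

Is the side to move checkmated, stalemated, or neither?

Black to move; black king on f6.
In check: no.
Legal moves for Black include: Bd8, Bb8, Bd6, Bb6+, Be5, Ba5, Bf4+, Bg3, Bh2, Kg7, Kf7, Ke7, Kg6, Ke6, Kg5, Kf5, Ke5, Rh8, ... (list truncated; more exist).
Black has legal moves and is not in check → neither.

neither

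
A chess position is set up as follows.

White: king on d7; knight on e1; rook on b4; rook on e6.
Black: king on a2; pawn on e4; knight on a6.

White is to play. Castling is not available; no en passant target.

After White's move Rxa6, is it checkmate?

After Rxa6: black king on a2; in check: yes, from the white rook on a6.
King squares — a1: attacked by Ra6; b1: attacked by Rb4; b2: attacked by Rb4; a3: attacked by Ra6; b3: attacked by Rb4.
Black has no legal moves → checkmate.

yes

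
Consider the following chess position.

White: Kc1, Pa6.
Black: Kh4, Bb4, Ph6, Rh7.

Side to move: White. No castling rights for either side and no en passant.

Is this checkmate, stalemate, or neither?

neither

White to move; white king on c1.
In check: no.
Legal moves for White: Kc2, Kb2, Kd1, Kb1, a7.
White has 5 legal moves and is not in check → neither.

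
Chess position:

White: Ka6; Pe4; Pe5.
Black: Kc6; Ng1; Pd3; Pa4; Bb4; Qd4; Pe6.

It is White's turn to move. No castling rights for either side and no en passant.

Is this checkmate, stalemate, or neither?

White to move; white king on a6.
In check: no.
King squares — a5: attacked by Bb4; b5: attacked by Kc6; b6: attacked by Qd4; a7: attacked by Qd4; b7: attacked by Kc6.
Legal moves for White: none.
Not in check and no legal moves → stalemate.

stalemate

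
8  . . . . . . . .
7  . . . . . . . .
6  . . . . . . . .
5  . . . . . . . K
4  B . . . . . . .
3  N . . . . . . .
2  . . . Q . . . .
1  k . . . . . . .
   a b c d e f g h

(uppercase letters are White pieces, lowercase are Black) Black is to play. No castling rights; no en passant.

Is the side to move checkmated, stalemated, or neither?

stalemate

Black to move; black king on a1.
In check: no.
King squares — b1: attacked by Na3; a2: attacked by Qd2; b2: attacked by Qd2.
Legal moves for Black: none.
Not in check and no legal moves → stalemate.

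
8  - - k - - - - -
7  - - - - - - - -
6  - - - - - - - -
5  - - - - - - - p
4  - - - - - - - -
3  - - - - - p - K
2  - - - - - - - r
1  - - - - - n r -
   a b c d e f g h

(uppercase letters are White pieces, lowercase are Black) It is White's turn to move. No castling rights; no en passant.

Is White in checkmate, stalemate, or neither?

White to move; white king on h3.
In check: yes, from the black rook on h2.
King squares — g2: attacked by Rg1; h2: attacked by Nf1; g3: attacked by Nf1; g4: attacked by Rg1; h4: attacked by Rh2.
Legal moves for White: none.
In check with no legal moves → checkmate.

checkmate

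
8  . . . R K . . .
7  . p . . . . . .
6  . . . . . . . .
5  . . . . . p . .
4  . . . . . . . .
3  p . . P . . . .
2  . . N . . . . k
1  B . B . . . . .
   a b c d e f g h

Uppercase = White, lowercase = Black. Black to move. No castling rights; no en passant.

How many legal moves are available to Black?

Black to move; king on h2.
In check: no.
Legal moves: Kh3, Kg3, Kg2, Kh1, Kg1, b6, f4, a2, b5.
Count: 9.

9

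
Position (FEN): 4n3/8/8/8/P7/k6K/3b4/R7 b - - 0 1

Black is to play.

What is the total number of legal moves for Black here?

Black to move; king on a3.
In check: yes, from the white rook on a1.
Legal moves: Kb4, Kb3, Kb2.
Count: 3.

3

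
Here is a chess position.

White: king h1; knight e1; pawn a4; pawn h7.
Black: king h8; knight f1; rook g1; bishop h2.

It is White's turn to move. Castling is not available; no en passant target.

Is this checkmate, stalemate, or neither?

checkmate

White to move; white king on h1.
In check: yes, from the black rook on g1.
King squares — g1: attacked by Bh2; g2: attacked by Rg1; h2: attacked by Nf1.
Legal moves for White: none.
In check with no legal moves → checkmate.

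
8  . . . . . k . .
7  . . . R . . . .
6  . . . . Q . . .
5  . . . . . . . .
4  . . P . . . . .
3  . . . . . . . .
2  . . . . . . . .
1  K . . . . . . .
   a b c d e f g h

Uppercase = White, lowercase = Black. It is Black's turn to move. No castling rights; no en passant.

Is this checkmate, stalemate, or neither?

Black to move; black king on f8.
In check: no.
King squares — e7: attacked by Qe6; f7: attacked by Qe6; g7: attacked by Rd7; e8: attacked by Qe6; g8: attacked by Qe6.
Legal moves for Black: none.
Not in check and no legal moves → stalemate.

stalemate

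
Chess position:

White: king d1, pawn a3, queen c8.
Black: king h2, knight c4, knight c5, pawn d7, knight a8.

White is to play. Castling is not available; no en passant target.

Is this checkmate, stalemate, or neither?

neither

White to move; white king on d1.
In check: no.
Legal moves for White: Qh8+, Qg8, Qf8, Qe8, Qd8, Qb8+, Qxa8, Qxd7, Qc7+, Qb7, Qc6, Qa6, Qxc5, Ke2, Kc2, Ke1, Kc1, a4.
White has 18 legal moves and is not in check → neither.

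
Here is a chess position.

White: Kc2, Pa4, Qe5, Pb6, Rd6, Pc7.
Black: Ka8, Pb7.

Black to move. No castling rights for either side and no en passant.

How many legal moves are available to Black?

Black to move; king on a8.
In check: no.
Legal moves: none.
Count: 0.

0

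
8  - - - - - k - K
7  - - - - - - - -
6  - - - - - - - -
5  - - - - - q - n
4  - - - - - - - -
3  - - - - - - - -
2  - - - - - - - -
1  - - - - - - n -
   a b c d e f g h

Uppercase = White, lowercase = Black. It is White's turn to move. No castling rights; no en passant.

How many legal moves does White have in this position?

0

White to move; king on h8.
In check: no.
Legal moves: none.
Count: 0.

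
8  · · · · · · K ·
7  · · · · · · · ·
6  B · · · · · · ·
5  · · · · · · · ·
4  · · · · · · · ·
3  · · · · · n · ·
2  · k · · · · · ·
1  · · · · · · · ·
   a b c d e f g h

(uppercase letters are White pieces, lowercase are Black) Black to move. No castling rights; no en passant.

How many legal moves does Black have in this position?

16

Black to move; king on b2.
In check: no.
Legal moves: Ng5, Ne5, Nh4, Nd4, Nh2, Nd2, Ng1, Ne1, Kc3, Kb3, Ka3, Kc2, Ka2, Kc1, Kb1, Ka1.
Count: 16.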